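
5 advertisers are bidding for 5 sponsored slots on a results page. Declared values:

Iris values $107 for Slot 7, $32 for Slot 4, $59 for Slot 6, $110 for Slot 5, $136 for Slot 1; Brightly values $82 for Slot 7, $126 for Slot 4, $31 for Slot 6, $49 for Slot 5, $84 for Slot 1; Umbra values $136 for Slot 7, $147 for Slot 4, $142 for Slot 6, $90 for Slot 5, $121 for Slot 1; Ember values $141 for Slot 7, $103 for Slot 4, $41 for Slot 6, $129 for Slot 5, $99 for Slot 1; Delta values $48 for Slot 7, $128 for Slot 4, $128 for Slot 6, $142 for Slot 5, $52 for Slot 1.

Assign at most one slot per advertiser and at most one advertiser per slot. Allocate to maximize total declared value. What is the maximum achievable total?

Maximum total: $687

Optimal: Iris→Slot 1 ($136), Brightly→Slot 4 ($126), Umbra→Slot 6 ($142), Ember→Slot 7 ($141), Delta→Slot 5 ($142) — total 136+126+142+141+142 = $687.
Column-greedy (each slot in turn goes to its best remaining advertiser) gives $610, worse by 77.
Next-best assignment: Iris→Slot 1, Brightly→Slot 4, Umbra→Slot 7, Ember→Slot 5, Delta→Slot 6 = $655.
Swapping Brightly↔Delta (Brightly→Slot 5 $49, Delta→Slot 4 $128) loses 91.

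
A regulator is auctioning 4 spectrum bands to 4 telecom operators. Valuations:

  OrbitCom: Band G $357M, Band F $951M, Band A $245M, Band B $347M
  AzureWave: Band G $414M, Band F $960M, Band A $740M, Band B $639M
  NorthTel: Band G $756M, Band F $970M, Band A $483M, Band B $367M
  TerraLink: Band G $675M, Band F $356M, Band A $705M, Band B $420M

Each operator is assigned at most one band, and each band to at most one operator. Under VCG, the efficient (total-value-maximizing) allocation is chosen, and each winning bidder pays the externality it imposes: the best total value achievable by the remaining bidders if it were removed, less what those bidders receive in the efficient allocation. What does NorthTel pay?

Efficient allocation: OrbitCom→Band F ($951M), AzureWave→Band B ($639M), NorthTel→Band G ($756M), TerraLink→Band A ($705M); total welfare W = $3051M.
NorthTel receives Band G at value $756M, so the others get W − 756 = $2295M.
Without NorthTel: best allocation of the remaining 3 bidders over all 4 bands is OrbitCom→Band F ($951M), AzureWave→Band A ($740M), TerraLink→Band G ($675M), total $2366M.
VCG payment = (others' best without NorthTel) − (others' welfare with NorthTel) = 2366 − 2295 = $71M.

NorthTel pays $71M.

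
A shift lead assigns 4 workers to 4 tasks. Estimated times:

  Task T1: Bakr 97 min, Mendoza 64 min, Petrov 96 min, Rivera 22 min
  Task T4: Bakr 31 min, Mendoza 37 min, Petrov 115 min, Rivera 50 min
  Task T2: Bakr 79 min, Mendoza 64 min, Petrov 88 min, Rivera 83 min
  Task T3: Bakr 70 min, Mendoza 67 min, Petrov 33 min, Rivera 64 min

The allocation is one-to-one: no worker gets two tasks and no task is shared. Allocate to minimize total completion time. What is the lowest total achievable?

This is the linear assignment problem.
Optimal: Bakr→Task T4 (31 min), Mendoza→Task T2 (64 min), Petrov→Task T3 (33 min), Rivera→Task T1 (22 min) — total 31+64+33+22 = 150 min.
Row-greedy (each worker in turn takes its cheapest remaining task) gives 211 min, worse by 61.
No other one-to-one assignment undercuts 150 min.

Min total: 150 min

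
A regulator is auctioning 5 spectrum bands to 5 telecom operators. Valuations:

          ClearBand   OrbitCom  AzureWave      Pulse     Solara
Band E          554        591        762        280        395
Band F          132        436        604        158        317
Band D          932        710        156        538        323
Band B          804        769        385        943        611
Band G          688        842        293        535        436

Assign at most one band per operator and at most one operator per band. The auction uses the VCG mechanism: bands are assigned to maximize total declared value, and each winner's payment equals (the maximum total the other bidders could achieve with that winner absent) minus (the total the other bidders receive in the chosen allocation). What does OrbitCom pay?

Efficient allocation: ClearBand→Band D ($932M), OrbitCom→Band G ($842M), AzureWave→Band E ($762M), Pulse→Band B ($943M), Solara→Band F ($317M); total welfare W = $3796M.
OrbitCom receives Band G at value $842M, so the others get W − 842 = $2954M.
Without OrbitCom: best allocation of the remaining 4 bidders over all 5 bands is ClearBand→Band D ($932M), AzureWave→Band E ($762M), Pulse→Band B ($943M), Solara→Band G ($436M), total $3073M.
VCG payment = (others' best without OrbitCom) − (others' welfare with OrbitCom) = 3073 − 2954 = $119M.

OrbitCom pays $119M.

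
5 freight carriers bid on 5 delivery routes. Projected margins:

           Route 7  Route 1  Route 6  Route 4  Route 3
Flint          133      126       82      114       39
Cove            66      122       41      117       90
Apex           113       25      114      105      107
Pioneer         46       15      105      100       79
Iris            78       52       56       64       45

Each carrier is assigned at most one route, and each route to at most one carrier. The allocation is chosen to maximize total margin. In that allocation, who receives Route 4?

Cove receives Route 4.

Optimal: Flint→Route 1 ($126k), Cove→Route 4 ($117k), Apex→Route 3 ($107k), Pioneer→Route 6 ($105k), Iris→Route 7 ($78k) — total 126+117+107+105+78 = $533k.
Max-entry greedy (repeatedly take the single best remaining cell) gives $514k, worse by 19.
Swapping Cove↔Apex (Cove→Route 3 $90k, Apex→Route 4 $105k) loses 29.
Cove's own top route is Route 1 ($122k), but forcing Cove→Route 1 and reassigning the rest optimally gives only $531k — worse by 2.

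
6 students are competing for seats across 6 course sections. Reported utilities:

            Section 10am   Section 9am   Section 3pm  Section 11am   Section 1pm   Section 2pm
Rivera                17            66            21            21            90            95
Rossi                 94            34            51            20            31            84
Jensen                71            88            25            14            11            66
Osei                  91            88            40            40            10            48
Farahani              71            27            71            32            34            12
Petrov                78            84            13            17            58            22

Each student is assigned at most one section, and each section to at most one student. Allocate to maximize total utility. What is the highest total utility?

Optimal: Rivera→Section 1pm (90 points), Rossi→Section 2pm (84 points), Jensen→Section 9am (88 points), Osei→Section 11am (40 points), Farahani→Section 3pm (71 points), Petrov→Section 10am (78 points) — total 90+84+88+40+71+78 = 451 points.
Column-greedy (each section in turn goes to its best remaining student) gives 405 points, worse by 46.
Every other assignment is strictly worse.

Maximum total: 451 points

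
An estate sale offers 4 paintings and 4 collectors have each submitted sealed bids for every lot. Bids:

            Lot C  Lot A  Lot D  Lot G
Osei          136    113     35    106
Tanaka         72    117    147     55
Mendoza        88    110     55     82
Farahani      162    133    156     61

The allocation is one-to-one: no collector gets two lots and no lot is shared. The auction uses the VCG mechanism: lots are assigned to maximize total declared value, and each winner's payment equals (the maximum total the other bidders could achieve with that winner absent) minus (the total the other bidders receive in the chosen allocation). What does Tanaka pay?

Efficient allocation: Osei→Lot G ($106), Tanaka→Lot D ($147), Mendoza→Lot A ($110), Farahani→Lot C ($162); total welfare W = $525.
Tanaka receives Lot D at value $147, so the others get W − 147 = $378.
Without Tanaka: best allocation of the remaining 3 bidders over all 4 lots is Osei→Lot C ($136), Mendoza→Lot A ($110), Farahani→Lot D ($156), total $402.
VCG payment = (others' best without Tanaka) − (others' welfare with Tanaka) = 402 − 378 = $24.

Tanaka pays $24.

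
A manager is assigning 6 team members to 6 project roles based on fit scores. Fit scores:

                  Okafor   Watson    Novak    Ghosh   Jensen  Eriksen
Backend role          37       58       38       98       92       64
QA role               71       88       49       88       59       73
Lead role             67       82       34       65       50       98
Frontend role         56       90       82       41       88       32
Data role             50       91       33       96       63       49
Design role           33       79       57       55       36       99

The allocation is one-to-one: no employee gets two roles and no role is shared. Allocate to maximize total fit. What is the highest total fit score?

Optimal: Okafor→Lead role (67 pts), Watson→QA role (88 pts), Novak→Frontend role (82 pts), Ghosh→Data role (96 pts), Jensen→Backend role (92 pts), Eriksen→Design role (99 pts) — total 67+88+82+96+92+99 = 524 pts.
Row-greedy (each employee in turn takes its best remaining role) gives 491 pts, worse by 33.
Checked against all permutations: 524 pts is optimal.

Maximum total: 524 pts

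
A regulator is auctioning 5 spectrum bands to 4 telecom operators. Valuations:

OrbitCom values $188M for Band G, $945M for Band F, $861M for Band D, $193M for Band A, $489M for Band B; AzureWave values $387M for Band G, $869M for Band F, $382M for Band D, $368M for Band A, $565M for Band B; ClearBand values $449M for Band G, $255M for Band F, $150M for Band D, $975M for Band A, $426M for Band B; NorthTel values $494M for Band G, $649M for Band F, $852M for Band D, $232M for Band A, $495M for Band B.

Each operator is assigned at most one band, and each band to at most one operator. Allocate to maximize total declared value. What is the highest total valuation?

Maximum total: $3337M

Optimal: OrbitCom→Band F ($945M), AzureWave→Band B ($565M), ClearBand→Band A ($975M), NorthTel→Band D ($852M) — total 945+565+975+852 = $3337M.
Column-greedy (each band in turn goes to its best remaining operator) gives $2796M, worse by 541.
Next-best assignment: OrbitCom→Band D, AzureWave→Band F, ClearBand→Band A, NorthTel→Band B = $3200M.
Swapping AzureWave↔NorthTel (AzureWave→Band D $382M, NorthTel→Band B $495M) loses 540.
Checked against all permutations: $3337M is optimal.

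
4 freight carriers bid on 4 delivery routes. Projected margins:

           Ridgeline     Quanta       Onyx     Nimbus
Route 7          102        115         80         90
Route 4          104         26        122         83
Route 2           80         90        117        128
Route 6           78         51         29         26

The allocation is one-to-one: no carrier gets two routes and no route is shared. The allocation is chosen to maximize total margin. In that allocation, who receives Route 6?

Ridgeline receives Route 6.

Optimal: Ridgeline→Route 6 ($78k), Quanta→Route 7 ($115k), Onyx→Route 4 ($122k), Nimbus→Route 2 ($128k) — total 78+115+122+128 = $443k.
Row-greedy (each carrier in turn takes its best remaining route) gives $362k, worse by 81.
Swapping Onyx↔Ridgeline (Onyx→Route 6 $29k, Ridgeline→Route 4 $104k) loses 67.
Ridgeline's own top route is Route 4 ($104k), but forcing Ridgeline→Route 4 and reassigning the rest optimally gives only $376k — worse by 67.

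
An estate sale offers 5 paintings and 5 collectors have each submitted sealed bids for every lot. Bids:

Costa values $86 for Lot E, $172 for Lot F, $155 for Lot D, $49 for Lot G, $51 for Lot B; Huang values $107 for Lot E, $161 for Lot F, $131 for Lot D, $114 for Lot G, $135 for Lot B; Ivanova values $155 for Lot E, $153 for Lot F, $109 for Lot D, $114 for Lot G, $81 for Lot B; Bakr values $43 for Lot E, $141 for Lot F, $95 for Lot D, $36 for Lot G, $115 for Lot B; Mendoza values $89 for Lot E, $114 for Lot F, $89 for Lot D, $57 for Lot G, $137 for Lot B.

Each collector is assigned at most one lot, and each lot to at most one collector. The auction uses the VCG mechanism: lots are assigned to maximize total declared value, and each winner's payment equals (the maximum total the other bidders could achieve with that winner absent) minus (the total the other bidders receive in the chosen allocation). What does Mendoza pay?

Mendoza pays $21.

Efficient allocation: Costa→Lot D ($155), Huang→Lot G ($114), Ivanova→Lot E ($155), Bakr→Lot F ($141), Mendoza→Lot B ($137); total welfare W = $702.
Mendoza receives Lot B at value $137, so the others get W − 137 = $565.
Without Mendoza: best allocation of the remaining 4 bidders over all 5 lots is Costa→Lot D ($155), Huang→Lot F ($161), Ivanova→Lot E ($155), Bakr→Lot B ($115), total $586.
VCG payment = (others' best without Mendoza) − (others' welfare with Mendoza) = 586 − 565 = $21.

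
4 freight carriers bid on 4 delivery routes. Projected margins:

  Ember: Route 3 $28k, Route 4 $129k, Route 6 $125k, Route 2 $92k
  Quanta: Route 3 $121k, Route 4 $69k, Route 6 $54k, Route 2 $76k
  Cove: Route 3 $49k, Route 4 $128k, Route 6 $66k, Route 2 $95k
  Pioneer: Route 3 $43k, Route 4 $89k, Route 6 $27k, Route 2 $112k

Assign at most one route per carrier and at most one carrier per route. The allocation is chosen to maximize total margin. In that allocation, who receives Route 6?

Ember receives Route 6.

This is a one-to-one assignment (maximum-weight bipartite matching).
Optimal: Ember→Route 6 ($125k), Quanta→Route 3 ($121k), Cove→Route 4 ($128k), Pioneer→Route 2 ($112k) — total 125+121+128+112 = $486k.
Row-greedy (each carrier in turn takes its best remaining route) gives $372k, worse by 114.
Swapping Pioneer↔Cove (Pioneer→Route 4 $89k, Cove→Route 2 $95k) loses 56.
Ember's own top route is Route 4 ($129k), but forcing Ember→Route 4 and reassigning the rest optimally gives only $428k — worse by 58.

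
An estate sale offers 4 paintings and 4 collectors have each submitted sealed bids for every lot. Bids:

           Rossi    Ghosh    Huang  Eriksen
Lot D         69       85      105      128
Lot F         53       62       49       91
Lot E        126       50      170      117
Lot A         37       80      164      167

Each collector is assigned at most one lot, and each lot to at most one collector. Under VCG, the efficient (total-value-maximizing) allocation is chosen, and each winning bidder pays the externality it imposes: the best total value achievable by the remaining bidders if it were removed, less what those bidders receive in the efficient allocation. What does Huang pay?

Huang pays $62.

Efficient allocation: Rossi→Lot E ($126), Ghosh→Lot F ($62), Huang→Lot A ($164), Eriksen→Lot D ($128); total welfare W = $480.
Huang receives Lot A at value $164, so the others get W − 164 = $316.
Without Huang: best allocation of the remaining 3 bidders over all 4 lots is Rossi→Lot E ($126), Ghosh→Lot D ($85), Eriksen→Lot A ($167), total $378.
VCG payment = (others' best without Huang) − (others' welfare with Huang) = 378 − 316 = $62.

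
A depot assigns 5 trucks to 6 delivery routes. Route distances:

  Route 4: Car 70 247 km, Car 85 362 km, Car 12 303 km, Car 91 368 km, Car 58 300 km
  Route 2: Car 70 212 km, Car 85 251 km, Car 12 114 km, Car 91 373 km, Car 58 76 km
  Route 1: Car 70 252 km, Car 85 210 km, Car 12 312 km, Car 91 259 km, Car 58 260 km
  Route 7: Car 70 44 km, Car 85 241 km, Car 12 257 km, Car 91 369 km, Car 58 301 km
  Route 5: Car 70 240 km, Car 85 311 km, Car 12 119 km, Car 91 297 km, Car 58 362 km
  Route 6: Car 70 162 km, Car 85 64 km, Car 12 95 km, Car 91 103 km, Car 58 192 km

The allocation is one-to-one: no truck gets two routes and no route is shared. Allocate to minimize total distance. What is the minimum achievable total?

Optimal: Car 70→Route 7 (44 km), Car 85→Route 1 (210 km), Car 12→Route 5 (119 km), Car 91→Route 6 (103 km), Car 58→Route 2 (76 km) — total 44+210+119+103+76 = 552 km.
Min-entry greedy (repeatedly take the single cheapest remaining cell) gives 562 km, worse by 10.

Minimum total: 552 km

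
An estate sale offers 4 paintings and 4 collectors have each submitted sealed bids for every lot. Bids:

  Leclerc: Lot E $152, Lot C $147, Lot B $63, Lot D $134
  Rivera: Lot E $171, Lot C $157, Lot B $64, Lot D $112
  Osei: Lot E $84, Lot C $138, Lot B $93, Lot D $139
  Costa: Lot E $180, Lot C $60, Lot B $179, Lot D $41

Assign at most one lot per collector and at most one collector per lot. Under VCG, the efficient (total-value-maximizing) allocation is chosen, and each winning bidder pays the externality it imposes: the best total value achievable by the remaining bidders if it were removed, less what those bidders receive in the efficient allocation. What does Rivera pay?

Efficient allocation: Leclerc→Lot C ($147), Rivera→Lot E ($171), Osei→Lot D ($139), Costa→Lot B ($179); total welfare W = $636.
Rivera receives Lot E at value $171, so the others get W − 171 = $465.
Without Rivera: best allocation of the remaining 3 bidders over all 4 lots is Leclerc→Lot E ($152), Osei→Lot D ($139), Costa→Lot B ($179), total $470.
VCG payment = (others' best without Rivera) − (others' welfare with Rivera) = 470 − 465 = $5.

Rivera pays $5.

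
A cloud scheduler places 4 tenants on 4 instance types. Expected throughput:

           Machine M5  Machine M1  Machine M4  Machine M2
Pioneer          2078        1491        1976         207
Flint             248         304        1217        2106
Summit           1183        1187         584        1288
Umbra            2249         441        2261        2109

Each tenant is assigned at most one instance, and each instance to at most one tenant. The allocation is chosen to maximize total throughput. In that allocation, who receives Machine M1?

Summit receives Machine M1.

This is the linear assignment problem.
Optimal: Pioneer→Machine M5 (2078 ops/s), Flint→Machine M2 (2106 ops/s), Summit→Machine M1 (1187 ops/s), Umbra→Machine M4 (2261 ops/s) — total 2078+2106+1187+2261 = 7632 ops/s.
No other one-to-one assignment exceeds 7632 ops/s.
Summit's own top instance is Machine M2 (1288 ops/s), but forcing Summit→Machine M2 and reassigning the rest optimally gives only 6245 ops/s — worse by 1387.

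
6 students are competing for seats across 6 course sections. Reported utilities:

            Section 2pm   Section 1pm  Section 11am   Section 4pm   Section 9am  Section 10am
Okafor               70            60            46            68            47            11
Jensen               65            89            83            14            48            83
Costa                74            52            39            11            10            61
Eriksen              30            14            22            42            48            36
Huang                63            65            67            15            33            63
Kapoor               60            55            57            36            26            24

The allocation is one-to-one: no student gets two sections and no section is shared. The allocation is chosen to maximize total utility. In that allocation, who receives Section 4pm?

Okafor receives Section 4pm.

Optimal: Okafor→Section 4pm (68 points), Jensen→Section 1pm (89 points), Costa→Section 2pm (74 points), Eriksen→Section 9am (48 points), Huang→Section 10am (63 points), Kapoor→Section 11am (57 points) — total 68+89+74+48+63+57 = 399 points.
Column-greedy (each section in turn goes to its best remaining student) gives 370 points, worse by 29.
Okafor's own top section is Section 2pm (70 points), but forcing Okafor→Section 2pm and reassigning the rest optimally gives only 371 points — worse by 28.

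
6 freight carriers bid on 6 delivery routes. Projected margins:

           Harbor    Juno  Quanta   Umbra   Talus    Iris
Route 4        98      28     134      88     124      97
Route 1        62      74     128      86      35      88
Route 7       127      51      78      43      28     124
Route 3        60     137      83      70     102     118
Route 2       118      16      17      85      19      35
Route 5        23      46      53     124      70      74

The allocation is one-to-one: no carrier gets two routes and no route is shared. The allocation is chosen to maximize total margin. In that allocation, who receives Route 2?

Harbor receives Route 2.

Optimal: Harbor→Route 2 ($118k), Juno→Route 3 ($137k), Quanta→Route 1 ($128k), Umbra→Route 5 ($124k), Talus→Route 4 ($124k), Iris→Route 7 ($124k) — total 118+137+128+124+124+124 = $755k.
Harbor's own top route is Route 7 ($127k), but forcing Harbor→Route 7 and reassigning the rest optimally gives only $675k — worse by 80.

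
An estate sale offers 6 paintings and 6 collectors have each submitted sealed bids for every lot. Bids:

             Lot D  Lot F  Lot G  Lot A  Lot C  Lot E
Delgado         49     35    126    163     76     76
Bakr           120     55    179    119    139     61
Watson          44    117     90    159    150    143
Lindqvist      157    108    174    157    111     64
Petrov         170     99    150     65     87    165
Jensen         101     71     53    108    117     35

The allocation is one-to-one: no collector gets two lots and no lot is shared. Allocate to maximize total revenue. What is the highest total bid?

Maximum total: $898

This is the linear assignment problem.
Optimal: Delgado→Lot A ($163), Bakr→Lot G ($179), Watson→Lot F ($117), Lindqvist→Lot D ($157), Petrov→Lot E ($165), Jensen→Lot C ($117) — total 163+179+117+157+165+117 = $898.
Max-entry greedy (repeatedly take the single best remaining cell) gives $805, worse by 93.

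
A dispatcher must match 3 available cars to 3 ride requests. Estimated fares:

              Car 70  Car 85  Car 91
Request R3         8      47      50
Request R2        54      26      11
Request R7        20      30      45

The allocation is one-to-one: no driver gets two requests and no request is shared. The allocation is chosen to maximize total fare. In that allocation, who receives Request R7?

This is a one-to-one assignment (maximum-weight bipartite matching).
Optimal: Car 70→Request R2 ($54), Car 85→Request R3 ($47), Car 91→Request R7 ($45) — total 54+47+45 = $146.
Column-greedy (each request in turn goes to its best remaining driver) gives $134, worse by 12.
Next-best assignment: Car 70→Request R2, Car 85→Request R7, Car 91→Request R3 = $134.
Swapping Car 70↔Car 91 (Car 70→Request R7 $20, Car 91→Request R2 $11) loses 68.
No other one-to-one assignment exceeds $146.
Car 91's own top request is Request R3 ($50), but forcing Car 91→Request R3 and reassigning the rest optimally gives only $134 — worse by 12.

Car 91 receives Request R7.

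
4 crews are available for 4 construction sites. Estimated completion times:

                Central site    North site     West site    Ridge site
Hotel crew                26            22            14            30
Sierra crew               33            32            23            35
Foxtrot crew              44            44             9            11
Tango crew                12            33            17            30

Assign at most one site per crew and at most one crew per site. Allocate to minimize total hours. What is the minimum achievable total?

Min total: 68 hours

Treat this as an assignment problem: match each crew to one site.
Optimal: Hotel crew→North site (22 hours), Sierra crew→West site (23 hours), Foxtrot crew→Ridge site (11 hours), Tango crew→Central site (12 hours) — total 22+23+11+12 = 68 hours.
Min-entry greedy (repeatedly take the single cheapest remaining cell) gives 78 hours, worse by 10.
Checked against all permutations: 68 hours is optimal.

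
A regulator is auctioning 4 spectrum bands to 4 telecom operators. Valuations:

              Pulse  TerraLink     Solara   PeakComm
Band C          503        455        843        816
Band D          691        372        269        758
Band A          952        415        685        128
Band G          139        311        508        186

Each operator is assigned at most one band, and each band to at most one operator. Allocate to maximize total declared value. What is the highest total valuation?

Optimal: Pulse→Band A ($952M), TerraLink→Band G ($311M), Solara→Band C ($843M), PeakComm→Band D ($758M) — total 952+311+843+758 = $2864M.
Every other assignment is strictly worse.

Max total: $2864M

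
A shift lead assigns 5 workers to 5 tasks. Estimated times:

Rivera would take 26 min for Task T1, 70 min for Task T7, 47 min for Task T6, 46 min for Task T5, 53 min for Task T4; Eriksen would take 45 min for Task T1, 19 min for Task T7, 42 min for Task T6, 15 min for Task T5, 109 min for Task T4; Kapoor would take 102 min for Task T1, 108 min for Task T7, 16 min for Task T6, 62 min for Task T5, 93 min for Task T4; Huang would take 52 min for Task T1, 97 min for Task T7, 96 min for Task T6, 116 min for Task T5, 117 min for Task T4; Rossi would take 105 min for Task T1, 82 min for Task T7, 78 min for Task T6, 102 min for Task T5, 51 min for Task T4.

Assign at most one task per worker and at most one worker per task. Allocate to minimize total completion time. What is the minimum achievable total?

Optimal: Rivera→Task T5 (46 min), Eriksen→Task T7 (19 min), Kapoor→Task T6 (16 min), Huang→Task T1 (52 min), Rossi→Task T4 (51 min) — total 46+19+16+52+51 = 184 min.
Next-best assignment: Rivera→Task T7, Eriksen→Task T5, Kapoor→Task T6, Huang→Task T1, Rossi→Task T4 = 204 min.
Swapping Rivera↔Eriksen (Rivera→Task T7 70 min, Eriksen→Task T5 15 min) adds 20.
Every other assignment is strictly worse.

Min total: 184 min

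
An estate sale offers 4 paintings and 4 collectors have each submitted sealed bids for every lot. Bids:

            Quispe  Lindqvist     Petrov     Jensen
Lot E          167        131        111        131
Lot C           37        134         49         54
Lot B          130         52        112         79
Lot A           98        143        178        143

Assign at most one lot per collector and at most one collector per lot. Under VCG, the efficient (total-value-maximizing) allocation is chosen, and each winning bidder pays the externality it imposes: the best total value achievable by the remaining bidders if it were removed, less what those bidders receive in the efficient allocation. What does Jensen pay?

Efficient allocation: Quispe→Lot B ($130), Lindqvist→Lot C ($134), Petrov→Lot A ($178), Jensen→Lot E ($131); total welfare W = $573.
Jensen receives Lot E at value $131, so the others get W − 131 = $442.
Without Jensen: best allocation of the remaining 3 bidders over all 4 lots is Quispe→Lot E ($167), Lindqvist→Lot C ($134), Petrov→Lot A ($178), total $479.
VCG payment = (others' best without Jensen) − (others' welfare with Jensen) = 479 − 442 = $37.

Jensen pays $37.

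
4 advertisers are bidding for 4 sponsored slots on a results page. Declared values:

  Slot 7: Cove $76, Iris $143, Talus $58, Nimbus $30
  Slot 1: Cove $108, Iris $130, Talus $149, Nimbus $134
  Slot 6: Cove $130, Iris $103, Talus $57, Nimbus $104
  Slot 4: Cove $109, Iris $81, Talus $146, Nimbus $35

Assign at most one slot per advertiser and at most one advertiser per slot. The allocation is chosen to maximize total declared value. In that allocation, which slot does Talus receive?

Talus receives Slot 4.

Optimal: Cove→Slot 6 ($130), Iris→Slot 7 ($143), Talus→Slot 4 ($146), Nimbus→Slot 1 ($134) — total 130+143+146+134 = $553.
Row-greedy (each advertiser in turn takes its best remaining slot) gives $457, worse by 96.
Next-best assignment: Cove→Slot 4, Iris→Slot 7, Talus→Slot 1, Nimbus→Slot 6 = $505.
Talus's own top slot is Slot 1 ($149), but forcing Talus→Slot 1 and reassigning the rest optimally gives only $505 — worse by 48.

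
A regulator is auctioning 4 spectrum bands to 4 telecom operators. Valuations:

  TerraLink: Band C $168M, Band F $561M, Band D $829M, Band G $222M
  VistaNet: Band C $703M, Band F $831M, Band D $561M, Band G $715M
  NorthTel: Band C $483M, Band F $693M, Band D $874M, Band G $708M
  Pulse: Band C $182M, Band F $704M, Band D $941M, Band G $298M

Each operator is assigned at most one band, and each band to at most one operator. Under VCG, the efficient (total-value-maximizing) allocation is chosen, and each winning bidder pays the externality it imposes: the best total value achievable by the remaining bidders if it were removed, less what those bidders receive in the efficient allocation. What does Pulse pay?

Pulse pays $128M.

Efficient allocation: TerraLink→Band D ($829M), VistaNet→Band C ($703M), NorthTel→Band G ($708M), Pulse→Band F ($704M); total welfare W = $2944M.
Pulse receives Band F at value $704M, so the others get W − 704 = $2240M.
Without Pulse: best allocation of the remaining 3 bidders over all 4 bands is TerraLink→Band D ($829M), VistaNet→Band F ($831M), NorthTel→Band G ($708M), total $2368M.
VCG payment = (others' best without Pulse) − (others' welfare with Pulse) = 2368 − 2240 = $128M.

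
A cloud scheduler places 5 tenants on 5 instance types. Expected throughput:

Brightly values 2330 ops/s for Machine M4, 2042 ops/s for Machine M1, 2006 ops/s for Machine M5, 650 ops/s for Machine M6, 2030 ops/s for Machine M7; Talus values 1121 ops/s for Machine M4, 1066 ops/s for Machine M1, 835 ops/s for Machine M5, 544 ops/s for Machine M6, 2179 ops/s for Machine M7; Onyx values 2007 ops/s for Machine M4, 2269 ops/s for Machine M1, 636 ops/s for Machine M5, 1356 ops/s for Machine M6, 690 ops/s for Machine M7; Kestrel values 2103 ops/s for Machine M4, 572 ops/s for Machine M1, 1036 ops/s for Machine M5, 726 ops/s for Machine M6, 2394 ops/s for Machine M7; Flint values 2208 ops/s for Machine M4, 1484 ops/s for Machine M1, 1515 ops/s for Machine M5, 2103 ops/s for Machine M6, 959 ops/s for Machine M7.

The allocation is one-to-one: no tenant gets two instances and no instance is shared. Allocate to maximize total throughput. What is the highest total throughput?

Max total: 10660 ops/s

This is the linear assignment problem.
Optimal: Brightly→Machine M5 (2006 ops/s), Talus→Machine M7 (2179 ops/s), Onyx→Machine M1 (2269 ops/s), Kestrel→Machine M4 (2103 ops/s), Flint→Machine M6 (2103 ops/s) — total 2006+2179+2269+2103+2103 = 10660 ops/s.
Row-greedy (each tenant in turn takes its best remaining instance) gives 9917 ops/s, worse by 743.
Next-best assignment: Brightly→Machine M4, Talus→Machine M5, Onyx→Machine M1, Kestrel→Machine M7, Flint→Machine M6 = 9931 ops/s.
Checked against all permutations: 10660 ops/s is optimal.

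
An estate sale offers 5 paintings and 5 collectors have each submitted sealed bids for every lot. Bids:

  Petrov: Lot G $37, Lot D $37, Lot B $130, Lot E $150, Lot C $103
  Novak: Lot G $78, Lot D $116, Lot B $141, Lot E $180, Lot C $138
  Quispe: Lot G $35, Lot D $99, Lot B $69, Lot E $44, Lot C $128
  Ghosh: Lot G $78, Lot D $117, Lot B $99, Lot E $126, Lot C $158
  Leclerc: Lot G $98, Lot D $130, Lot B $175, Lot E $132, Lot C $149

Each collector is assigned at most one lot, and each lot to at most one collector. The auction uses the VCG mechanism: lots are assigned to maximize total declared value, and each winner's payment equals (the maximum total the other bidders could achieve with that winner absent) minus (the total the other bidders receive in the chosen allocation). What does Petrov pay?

Efficient allocation: Petrov→Lot B ($130), Novak→Lot E ($180), Quispe→Lot D ($99), Ghosh→Lot C ($158), Leclerc→Lot G ($98); total welfare W = $665.
Petrov receives Lot B at value $130, so the others get W − 130 = $535.
Without Petrov: best allocation of the remaining 4 bidders over all 5 lots is Novak→Lot E ($180), Quispe→Lot D ($99), Ghosh→Lot C ($158), Leclerc→Lot B ($175), total $612.
VCG payment = (others' best without Petrov) − (others' welfare with Petrov) = 612 − 535 = $77.

Petrov pays $77.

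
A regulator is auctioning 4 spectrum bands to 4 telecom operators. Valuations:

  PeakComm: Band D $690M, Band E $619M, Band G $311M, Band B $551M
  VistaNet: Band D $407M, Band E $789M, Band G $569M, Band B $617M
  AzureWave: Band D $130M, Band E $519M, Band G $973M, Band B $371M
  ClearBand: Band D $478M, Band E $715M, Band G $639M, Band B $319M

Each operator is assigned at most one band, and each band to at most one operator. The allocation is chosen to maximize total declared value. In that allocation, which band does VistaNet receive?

VistaNet receives Band B.

Optimal: PeakComm→Band D ($690M), VistaNet→Band B ($617M), AzureWave→Band G ($973M), ClearBand→Band E ($715M) — total 690+617+973+715 = $2995M.
VistaNet's own top band is Band E ($789M), but forcing VistaNet→Band E and reassigning the rest optimally gives only $2791M — worse by 204.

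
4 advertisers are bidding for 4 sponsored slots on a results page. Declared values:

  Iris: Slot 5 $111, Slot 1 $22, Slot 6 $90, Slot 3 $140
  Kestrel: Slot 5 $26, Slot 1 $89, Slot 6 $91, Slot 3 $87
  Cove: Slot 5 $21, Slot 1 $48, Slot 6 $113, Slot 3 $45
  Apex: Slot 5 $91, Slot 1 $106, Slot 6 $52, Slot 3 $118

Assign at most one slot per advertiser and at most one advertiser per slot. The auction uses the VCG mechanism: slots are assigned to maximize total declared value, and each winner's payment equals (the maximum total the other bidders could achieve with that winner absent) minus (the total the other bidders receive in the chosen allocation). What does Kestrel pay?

Efficient allocation: Iris→Slot 3 ($140), Kestrel→Slot 1 ($89), Cove→Slot 6 ($113), Apex→Slot 5 ($91); total welfare W = $433.
Kestrel receives Slot 1 at value $89, so the others get W − 89 = $344.
Without Kestrel: best allocation of the remaining 3 bidders over all 4 slots is Iris→Slot 3 ($140), Cove→Slot 6 ($113), Apex→Slot 1 ($106), total $359.
VCG payment = (others' best without Kestrel) − (others' welfare with Kestrel) = 359 − 344 = $15.

Kestrel pays $15.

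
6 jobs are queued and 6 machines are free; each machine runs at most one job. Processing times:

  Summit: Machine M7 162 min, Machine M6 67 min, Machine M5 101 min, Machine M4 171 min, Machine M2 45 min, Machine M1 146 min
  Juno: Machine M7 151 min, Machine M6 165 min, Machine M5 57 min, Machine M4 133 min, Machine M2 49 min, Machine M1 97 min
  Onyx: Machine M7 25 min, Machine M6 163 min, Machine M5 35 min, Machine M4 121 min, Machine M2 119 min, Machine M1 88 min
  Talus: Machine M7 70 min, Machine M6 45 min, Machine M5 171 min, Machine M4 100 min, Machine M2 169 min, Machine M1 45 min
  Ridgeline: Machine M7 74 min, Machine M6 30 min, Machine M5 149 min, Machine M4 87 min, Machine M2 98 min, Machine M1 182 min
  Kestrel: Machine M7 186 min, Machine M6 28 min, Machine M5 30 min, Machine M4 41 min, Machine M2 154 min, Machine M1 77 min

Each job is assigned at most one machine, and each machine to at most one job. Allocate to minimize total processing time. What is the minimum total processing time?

Treat this as an assignment problem: match each job to one machine.
Optimal: Summit→Machine M2 (45 min), Juno→Machine M5 (57 min), Onyx→Machine M7 (25 min), Talus→Machine M1 (45 min), Ridgeline→Machine M6 (30 min), Kestrel→Machine M4 (41 min) — total 45+57+25+45+30+41 = 243 min.
Min-entry greedy (repeatedly take the single cheapest remaining cell) gives 287 min, worse by 44.
Next-best assignment: Summit→Machine M2, Juno→Machine M5, Onyx→Machine M7, Talus→Machine M1, Ridgeline→Machine M4, Kestrel→Machine M6 = 287 min.
Swapping Talus↔Ridgeline (Talus→Machine M6 45 min, Ridgeline→Machine M1 182 min) adds 152.

Minimum total: 243 min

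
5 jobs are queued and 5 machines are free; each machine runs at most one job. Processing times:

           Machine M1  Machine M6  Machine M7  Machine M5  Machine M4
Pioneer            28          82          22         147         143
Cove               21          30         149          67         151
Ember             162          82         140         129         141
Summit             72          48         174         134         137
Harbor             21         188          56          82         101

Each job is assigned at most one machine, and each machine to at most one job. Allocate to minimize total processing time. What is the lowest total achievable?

Optimal: Pioneer→Machine M7 (22 min), Cove→Machine M5 (67 min), Ember→Machine M4 (141 min), Summit→Machine M6 (48 min), Harbor→Machine M1 (21 min) — total 22+67+141+48+21 = 299 min.
Row-greedy (each job in turn takes its cheapest remaining machine) gives 360 min, worse by 61.
Checked against all permutations: 299 min is optimal.

Minimum total: 299 min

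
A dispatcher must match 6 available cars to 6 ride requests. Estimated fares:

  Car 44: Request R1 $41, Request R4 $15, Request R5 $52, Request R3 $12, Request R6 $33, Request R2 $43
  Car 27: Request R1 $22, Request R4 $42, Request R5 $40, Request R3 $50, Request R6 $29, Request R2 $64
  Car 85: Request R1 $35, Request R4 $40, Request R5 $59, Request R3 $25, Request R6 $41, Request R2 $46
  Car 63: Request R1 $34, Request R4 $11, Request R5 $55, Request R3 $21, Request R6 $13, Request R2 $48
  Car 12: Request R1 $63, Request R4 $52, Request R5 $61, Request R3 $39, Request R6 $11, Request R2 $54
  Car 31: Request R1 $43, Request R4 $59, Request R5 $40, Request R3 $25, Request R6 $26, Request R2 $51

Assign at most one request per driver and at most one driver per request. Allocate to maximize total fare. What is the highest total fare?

Maximum total: $313

Optimal: Car 44→Request R5 ($52), Car 27→Request R3 ($50), Car 85→Request R6 ($41), Car 63→Request R2 ($48), Car 12→Request R1 ($63), Car 31→Request R4 ($59) — total 52+50+41+48+63+59 = $313.
Row-greedy (each driver in turn takes its best remaining request) gives $268, worse by 45.
Next-best assignment: Car 44→Request R6, Car 27→Request R3, Car 85→Request R5, Car 63→Request R2, Car 12→Request R1, Car 31→Request R4 = $312.
Swapping Car 27↔Car 12 (Car 27→Request R1 $22, Car 12→Request R3 $39) loses 52.
No other one-to-one assignment exceeds $313.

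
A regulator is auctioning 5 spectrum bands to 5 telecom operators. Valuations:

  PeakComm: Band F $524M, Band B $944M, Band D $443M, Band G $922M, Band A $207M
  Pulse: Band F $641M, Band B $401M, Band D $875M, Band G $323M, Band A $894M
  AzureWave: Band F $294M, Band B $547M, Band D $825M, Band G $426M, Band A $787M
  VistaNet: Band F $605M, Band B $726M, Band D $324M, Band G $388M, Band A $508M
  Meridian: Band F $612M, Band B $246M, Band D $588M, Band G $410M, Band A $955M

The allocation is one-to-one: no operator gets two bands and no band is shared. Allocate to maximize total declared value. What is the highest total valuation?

Maximum total: $4069M

This is a one-to-one assignment (maximum-weight bipartite matching).
Optimal: PeakComm→Band G ($922M), Pulse→Band F ($641M), AzureWave→Band D ($825M), VistaNet→Band B ($726M), Meridian→Band A ($955M) — total 922+641+825+726+955 = $4069M.
Max-entry greedy (repeatedly take the single best remaining cell) gives $3805M, worse by 264.
Next-best assignment: PeakComm→Band G, Pulse→Band A, AzureWave→Band D, VistaNet→Band B, Meridian→Band F = $3979M.
Every other assignment is strictly worse.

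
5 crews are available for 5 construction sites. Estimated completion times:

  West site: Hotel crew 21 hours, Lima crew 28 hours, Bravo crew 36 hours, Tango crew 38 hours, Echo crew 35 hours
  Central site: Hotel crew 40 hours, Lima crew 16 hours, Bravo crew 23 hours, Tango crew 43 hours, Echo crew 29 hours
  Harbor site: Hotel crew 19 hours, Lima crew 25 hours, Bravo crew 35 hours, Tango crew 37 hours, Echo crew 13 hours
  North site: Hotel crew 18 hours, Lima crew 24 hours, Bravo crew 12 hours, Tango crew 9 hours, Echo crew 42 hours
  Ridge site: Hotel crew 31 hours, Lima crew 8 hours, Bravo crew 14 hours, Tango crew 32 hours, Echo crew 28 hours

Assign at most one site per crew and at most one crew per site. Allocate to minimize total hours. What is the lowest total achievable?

Min total: 73 hours

Optimal: Hotel crew→West site (21 hours), Lima crew→Central site (16 hours), Bravo crew→Ridge site (14 hours), Tango crew→North site (9 hours), Echo crew→Harbor site (13 hours) — total 21+16+14+9+13 = 73 hours.
Min-entry greedy (repeatedly take the single cheapest remaining cell) gives 74 hours, worse by 1.
Next-best assignment: Hotel crew→West site, Lima crew→Ridge site, Bravo crew→Central site, Tango crew→North site, Echo crew→Harbor site = 74 hours.
Every other assignment is strictly worse.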